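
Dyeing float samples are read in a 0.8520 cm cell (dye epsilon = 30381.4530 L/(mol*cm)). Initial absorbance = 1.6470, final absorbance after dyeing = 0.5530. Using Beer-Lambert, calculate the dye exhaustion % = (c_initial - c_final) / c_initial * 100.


c_initial = A_i / (epsilon * l) = 1.6470 / (30381.4530 * 0.8520) = 6.3628e-05 mol/L
c_final = A_f / (epsilon * l) = 0.5530 / (30381.4530 * 0.8520) = 2.1364e-05 mol/L
Exhaustion = (c_initial - c_final) / c_initial * 100 = (6.3628e-05 - 2.1364e-05) / 6.3628e-05 * 100 = 66.4238 %


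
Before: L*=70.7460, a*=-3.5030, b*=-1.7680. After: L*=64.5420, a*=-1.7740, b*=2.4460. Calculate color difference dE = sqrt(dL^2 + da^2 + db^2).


dL = -6.2040, da = 1.7290, db = 4.2140
dE = sqrt((-6.2040)^2 + 1.7290^2 + 4.2140^2) = 7.6965


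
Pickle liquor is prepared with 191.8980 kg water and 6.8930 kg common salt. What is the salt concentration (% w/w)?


Formula: Conc = salt / (water + salt) * 100
Substituting: Conc = 6.8930 / (191.8980 + 6.8930) * 100
Result: 3.4675 %


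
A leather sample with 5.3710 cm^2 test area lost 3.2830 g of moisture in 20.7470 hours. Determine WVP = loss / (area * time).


Formula: WVP = loss / (area * time)
Substituting: WVP = 3.2830 / (5.3710 * 20.7470)
Result: 0.0294619 g/(cm^2*hr)


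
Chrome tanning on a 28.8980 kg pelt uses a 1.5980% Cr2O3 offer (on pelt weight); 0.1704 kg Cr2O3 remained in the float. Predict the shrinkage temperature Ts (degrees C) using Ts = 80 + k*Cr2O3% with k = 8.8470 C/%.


Offered = pelt * offer_pct / 100 = 28.8980 * 1.5980 / 100 = 0.4618 kg
Uptake = offered - residual = 0.4618 - 0.1704 = 0.2914 kg
Cr2O3% on pelt = uptake / pelt * 100 = 0.2914 / 28.8980 * 100 = 1.0083 %
Ts = 80 + k * Cr2O3% = 80 + 8.8470 * 1.0083 = 88.9208 C


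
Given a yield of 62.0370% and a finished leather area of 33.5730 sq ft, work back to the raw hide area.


Formula: raw = finished * 100 / yield
Substituting: raw = 33.5730 * 100 / 62.0370
Result: 54.1177 sq ft


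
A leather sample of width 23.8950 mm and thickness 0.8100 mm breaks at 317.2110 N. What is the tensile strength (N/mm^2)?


Formula: TS = force / (width * thickness)
Substituting: TS = 317.2110 / (23.8950 * 0.8100)
Result: 16.3891 N/mm^2


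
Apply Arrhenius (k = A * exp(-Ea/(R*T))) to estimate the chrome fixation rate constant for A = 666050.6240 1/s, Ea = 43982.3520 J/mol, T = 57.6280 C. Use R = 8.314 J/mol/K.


T_K = T_C + 273.15 = 57.6280 + 273.15 = 330.7780 K
exponent = -Ea / (R * T_K) = -43982.3520 / (8.314 * 330.7780) = -15.9931
k = A * exp(exponent) = 666050.6240 * exp(-15.9931) = 0.0754754 1/s


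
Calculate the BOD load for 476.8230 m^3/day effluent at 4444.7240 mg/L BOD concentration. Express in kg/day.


Formula: BOD_load = volume * conc / 1000
Substituting: BOD_load = 476.8230 * 4444.7240 / 1000
Result: 2119.3466 kg/day


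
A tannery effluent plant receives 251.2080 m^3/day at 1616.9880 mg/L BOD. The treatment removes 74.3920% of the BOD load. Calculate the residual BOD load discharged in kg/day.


Load_in = volume * conc / 1000 = 251.2080 * 1616.9880 / 1000 = 406.2003 kg/day
Removed = Load_in * eff / 100 = 406.2003 * 74.3920 / 100 = 302.1805 kg/day
Load_out = Load_in - Removed = 406.2003 - 302.1805 = 104.0198 kg/day


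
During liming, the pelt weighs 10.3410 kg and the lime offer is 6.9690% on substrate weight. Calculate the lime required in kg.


Formula: Lime = substrate * pct / 100
Substituting: Lime = 10.3410 * 6.9690 / 100
Result: 0.7207 kg


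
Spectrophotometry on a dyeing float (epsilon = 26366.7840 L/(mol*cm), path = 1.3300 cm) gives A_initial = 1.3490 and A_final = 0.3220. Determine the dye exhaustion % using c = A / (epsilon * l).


c_initial = A_i / (epsilon * l) = 1.3490 / (26366.7840 * 1.3300) = 3.8468e-05 mol/L
c_final = A_f / (epsilon * l) = 0.3220 / (26366.7840 * 1.3300) = 9.1822e-06 mol/L
Exhaustion = (c_initial - c_final) / c_initial * 100 = (3.8468e-05 - 9.1822e-06) / 3.8468e-05 * 100 = 76.1305 %


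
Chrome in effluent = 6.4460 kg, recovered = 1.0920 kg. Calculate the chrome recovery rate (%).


Formula: Recovery = recovered / input * 100
Substituting: Recovery = 1.0920 / 6.4460 * 100
Result: 16.9407 %


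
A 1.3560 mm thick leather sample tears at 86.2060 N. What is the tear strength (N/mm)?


Formula: Tear strength = force / thickness
Substituting: Tear strength = 86.2060 / 1.3560
Result: 63.5737 N/mm


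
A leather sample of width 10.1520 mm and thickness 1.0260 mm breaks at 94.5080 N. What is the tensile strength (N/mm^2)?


Formula: TS = force / (width * thickness)
Substituting: TS = 94.5080 / (10.1520 * 1.0260)
Result: 9.0734 N/mm^2


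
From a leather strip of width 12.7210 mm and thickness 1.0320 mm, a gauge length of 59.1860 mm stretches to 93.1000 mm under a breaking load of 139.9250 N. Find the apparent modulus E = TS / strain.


TS = F / (w * t) = 139.9250 / (12.7210 * 1.0320) = 10.6585 N/mm^2
strain = (Lf - L0) / L0 = (93.1000 - 59.1860) / 59.1860 = 0.5730
E = TS / strain = 10.6585 / 0.5730 = 18.6009 N/mm^2


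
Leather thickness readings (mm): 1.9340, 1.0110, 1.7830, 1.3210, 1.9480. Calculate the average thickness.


Formula: Average = sum / n
Substituting: Average = 7.9970 / 5
Result: 1.5994 mm


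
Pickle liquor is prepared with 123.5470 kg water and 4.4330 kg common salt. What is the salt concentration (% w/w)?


Formula: Conc = salt / (water + salt) * 100
Substituting: Conc = 4.4330 / (123.5470 + 4.4330) * 100
Result: 3.4638 %


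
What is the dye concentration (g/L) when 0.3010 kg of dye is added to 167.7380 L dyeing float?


Formula: Conc = dye_mass(kg) / volume(L) * 1000
Substituting: Conc = 0.3010 / 167.7380 * 1000
Result: 1.7945 g/L


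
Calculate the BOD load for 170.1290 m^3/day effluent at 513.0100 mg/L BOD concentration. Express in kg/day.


Formula: BOD_load = volume * conc / 1000
Substituting: BOD_load = 170.1290 * 513.0100 / 1000
Result: 87.2779 kg/day


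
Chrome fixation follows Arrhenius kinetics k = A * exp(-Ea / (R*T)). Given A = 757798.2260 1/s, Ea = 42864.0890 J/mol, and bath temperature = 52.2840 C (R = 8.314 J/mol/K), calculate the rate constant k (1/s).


T_K = T_C + 273.15 = 52.2840 + 273.15 = 325.4340 K
exponent = -Ea / (R * T_K) = -42864.0890 / (8.314 * 325.4340) = -15.8424
k = A * exp(exponent) = 757798.2260 * exp(-15.8424) = 0.0998371 1/s


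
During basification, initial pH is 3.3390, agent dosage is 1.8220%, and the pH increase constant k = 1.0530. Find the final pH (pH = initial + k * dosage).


Formula: pH_final = pH_initial + k * base_pct
Substituting: pH_final = 3.3390 + 1.0530 * 1.8220
Result: 5.2576


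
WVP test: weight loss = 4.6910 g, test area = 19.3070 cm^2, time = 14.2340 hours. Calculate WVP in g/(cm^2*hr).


Formula: WVP = loss / (area * time)
Substituting: WVP = 4.6910 / (19.3070 * 14.2340)
Result: 0.0170696 g/(cm^2*hr)


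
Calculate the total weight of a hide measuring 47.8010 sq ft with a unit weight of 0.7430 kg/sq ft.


Formula: Weight = area * weight_per_sqft
Substituting: Weight = 47.8010 * 0.7430
Result: 35.5161 kg


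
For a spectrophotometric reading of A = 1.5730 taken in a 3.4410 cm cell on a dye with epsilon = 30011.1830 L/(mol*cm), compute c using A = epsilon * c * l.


Formula: c = A / (epsilon * l)
Substituting: c = 1.5730 / (30011.1830 * 3.4410)
Result: 1.5232e-05 mol/L


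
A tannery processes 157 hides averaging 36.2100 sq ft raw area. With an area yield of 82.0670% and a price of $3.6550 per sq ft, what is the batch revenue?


Raw_total = N * avg_area = 157 * 36.2100 = 5684.9700 sq ft
Finished = Raw_total * yield / 100 = 5684.9700 * 82.0670 / 100 = 4665.4843 sq ft
Value = Finished * price = 4665.4843 * 3.6550 = 17052.3452 $


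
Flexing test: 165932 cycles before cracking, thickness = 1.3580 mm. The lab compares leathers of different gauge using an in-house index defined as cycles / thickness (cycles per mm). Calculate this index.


Formula: Index = cycles / thickness
Substituting: Index = 165932 / 1.3580
Result: 122188.5125 cycles/mm


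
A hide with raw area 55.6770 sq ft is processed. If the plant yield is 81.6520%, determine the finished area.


Formula: finished = raw * yield / 100
Substituting: finished = 55.6770 * 81.6520 / 100
Result: 45.4614 sq ft


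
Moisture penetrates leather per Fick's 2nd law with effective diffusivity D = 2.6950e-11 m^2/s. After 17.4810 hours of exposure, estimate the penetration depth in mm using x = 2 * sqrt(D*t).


t = 17.4810 hr * 3600 = 62931.6000 s
D * t = 2.6950e-11 * 62931.6000 = 1.6960e-06
x = 2 * sqrt(D*t) = 2 * sqrt(1.6960e-06) = 0.00260462 m = 2.6046 mm


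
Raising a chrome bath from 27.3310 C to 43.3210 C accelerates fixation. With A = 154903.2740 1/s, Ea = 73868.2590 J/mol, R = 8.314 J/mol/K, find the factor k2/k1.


T1 = 27.3310 + 273.15 = 300.4810 K; T2 = 43.3210 + 273.15 = 316.4710 K
k1 = A * exp(-Ea/(R*T1)) = 154903.2740 * exp(-73868.2590/(8.314*300.4810)) = 2.2314e-08 1/s
k2 = A * exp(-Ea/(R*T2)) = 154903.2740 * exp(-73868.2590/(8.314*316.4710)) = 9.9405e-08 1/s
k2/k1 = 9.9405e-08 / 2.2314e-08 = 4.4548


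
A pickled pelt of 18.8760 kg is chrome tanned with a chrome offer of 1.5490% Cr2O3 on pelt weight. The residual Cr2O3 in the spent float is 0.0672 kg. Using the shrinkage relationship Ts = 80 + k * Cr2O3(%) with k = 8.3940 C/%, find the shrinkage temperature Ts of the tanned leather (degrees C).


Offered = pelt * offer_pct / 100 = 18.8760 * 1.5490 / 100 = 0.2924 kg
Uptake = offered - residual = 0.2924 - 0.0672 = 0.2252 kg
Cr2O3% on pelt = uptake / pelt * 100 = 0.2252 / 18.8760 * 100 = 1.1930 %
Ts = 80 + k * Cr2O3% = 80 + 8.3940 * 1.1930 = 90.0140 C


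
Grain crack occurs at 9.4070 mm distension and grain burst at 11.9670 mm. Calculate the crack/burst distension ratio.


Formula: Ratio = crack / burst
Substituting: Ratio = 9.4070 / 11.9670
Result: 0.7861


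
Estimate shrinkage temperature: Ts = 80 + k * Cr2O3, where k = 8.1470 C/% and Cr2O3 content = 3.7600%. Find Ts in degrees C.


Formula: Ts = 80 + k * Cr2O3
Substituting: Ts = 80 + 8.1470 * 3.7600
Result: 110.6327 C


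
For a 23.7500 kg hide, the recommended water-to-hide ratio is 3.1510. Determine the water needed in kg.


Formula: Water = hide_weight * ratio
Substituting: Water = 23.7500 * 3.1510
Result: 74.8362 kg


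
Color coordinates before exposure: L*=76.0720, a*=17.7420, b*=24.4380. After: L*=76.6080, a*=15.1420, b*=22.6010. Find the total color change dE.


dL = 0.5360, da = -2.6000, db = -1.8370
dE = sqrt(0.5360^2 + (-2.6000)^2 + (-1.8370)^2) = 3.2283


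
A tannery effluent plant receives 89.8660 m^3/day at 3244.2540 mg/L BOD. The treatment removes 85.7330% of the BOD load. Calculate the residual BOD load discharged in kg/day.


Load_in = volume * conc / 1000 = 89.8660 * 3244.2540 / 1000 = 291.5481 kg/day
Removed = Load_in * eff / 100 = 291.5481 * 85.7330 / 100 = 249.9530 kg/day
Load_out = Load_in - Removed = 291.5481 - 249.9530 = 41.5952 kg/day


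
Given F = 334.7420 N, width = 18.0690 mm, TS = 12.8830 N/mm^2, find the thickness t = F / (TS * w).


Formula: t = F / (TS * w)
Substituting: t = 334.7420 / (12.8830 * 18.0690)
Result: 1.4380 mm


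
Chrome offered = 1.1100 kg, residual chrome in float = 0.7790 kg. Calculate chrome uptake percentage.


Formula: Uptake = (offered - residual) / offered * 100
Substituting: Uptake = (1.1100 - 0.7790) / 1.1100 * 100
Result: 29.8198 %


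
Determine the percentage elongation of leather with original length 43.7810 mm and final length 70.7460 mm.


Formula: Elongation = (Lf - L0) / L0 * 100
Substituting: Elongation = (70.7460 - 43.7810) / 43.7810 * 100
Result: 61.5906 %


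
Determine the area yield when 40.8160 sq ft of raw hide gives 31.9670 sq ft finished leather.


Formula: Yield = finished / raw * 100
Substituting: Yield = 31.9670 / 40.8160 * 100
Result: 78.3198 %


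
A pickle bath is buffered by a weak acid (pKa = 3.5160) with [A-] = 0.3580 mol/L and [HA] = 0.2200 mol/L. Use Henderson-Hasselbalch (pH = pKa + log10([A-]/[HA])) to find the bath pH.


ratio = [A-] / [HA] = 0.3580 / 0.2200 = 1.6273
log10(ratio) = 0.2115
pH = pKa + log10(ratio) = 3.5160 + 0.2115 = 3.7275


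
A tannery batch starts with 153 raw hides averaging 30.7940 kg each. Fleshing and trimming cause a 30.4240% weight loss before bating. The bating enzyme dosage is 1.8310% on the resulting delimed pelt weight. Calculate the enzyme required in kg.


Total_raw = N * avg_wt = 153 * 30.7940 = 4711.4820 kg
Substrate = Total_raw * (1 - loss/100) = 4711.4820 * (1 - 30.4240/100) = 3278.0607 kg
Enzyme = Substrate * pct / 100 = 3278.0607 * 1.8310 / 100 = 60.0213 kg


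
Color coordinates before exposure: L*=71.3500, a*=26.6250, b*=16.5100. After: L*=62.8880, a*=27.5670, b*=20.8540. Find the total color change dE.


dL = -8.4620, da = 0.9420, db = 4.3440
dE = sqrt((-8.4620)^2 + 0.9420^2 + 4.3440^2) = 9.5584


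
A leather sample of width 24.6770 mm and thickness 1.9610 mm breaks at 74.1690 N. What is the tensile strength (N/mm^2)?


Formula: TS = force / (width * thickness)
Substituting: TS = 74.1690 / (24.6770 * 1.9610)
Result: 1.5327 N/mm^2


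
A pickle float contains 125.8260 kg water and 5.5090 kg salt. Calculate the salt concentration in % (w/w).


Formula: Conc = salt / (water + salt) * 100
Substituting: Conc = 5.5090 / (125.8260 + 5.5090) * 100
Result: 4.1946 %


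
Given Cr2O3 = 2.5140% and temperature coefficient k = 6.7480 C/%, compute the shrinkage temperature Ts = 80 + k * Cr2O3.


Formula: Ts = 80 + k * Cr2O3
Substituting: Ts = 80 + 6.7480 * 2.5140
Result: 96.9645 C


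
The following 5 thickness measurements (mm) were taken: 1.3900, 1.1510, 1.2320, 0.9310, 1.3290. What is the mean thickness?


Formula: Average = sum / n
Substituting: Average = 6.0330 / 5
Result: 1.2066 mm


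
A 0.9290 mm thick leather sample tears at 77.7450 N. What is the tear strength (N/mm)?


Formula: Tear strength = force / thickness
Substituting: Tear strength = 77.7450 / 0.9290
Result: 83.6868 N/mm


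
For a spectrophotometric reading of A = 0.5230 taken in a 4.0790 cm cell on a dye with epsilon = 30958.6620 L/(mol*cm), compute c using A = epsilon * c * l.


Formula: c = A / (epsilon * l)
Substituting: c = 0.5230 / (30958.6620 * 4.0790)
Result: 4.1416e-06 mol/L


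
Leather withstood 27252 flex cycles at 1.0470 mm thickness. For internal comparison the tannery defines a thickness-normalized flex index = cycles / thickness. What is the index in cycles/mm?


Formula: Index = cycles / thickness
Substituting: Index = 27252 / 1.0470
Result: 26028.6533 cycles/mm


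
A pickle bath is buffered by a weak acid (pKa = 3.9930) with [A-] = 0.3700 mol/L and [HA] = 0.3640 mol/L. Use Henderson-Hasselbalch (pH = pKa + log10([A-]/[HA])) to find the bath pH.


ratio = [A-] / [HA] = 0.3700 / 0.3640 = 1.0165
log10(ratio) = 0.00710034
pH = pKa + log10(ratio) = 3.9930 + 0.00710034 = 4.0001


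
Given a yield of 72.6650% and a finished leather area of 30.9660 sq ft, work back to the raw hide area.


Formula: raw = finished * 100 / yield
Substituting: raw = 30.9660 * 100 / 72.6650
Result: 42.6147 sq ft


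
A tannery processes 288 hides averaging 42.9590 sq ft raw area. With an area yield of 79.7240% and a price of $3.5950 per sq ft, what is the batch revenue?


Raw_total = N * avg_area = 288 * 42.9590 = 12372.1920 sq ft
Finished = Raw_total * yield / 100 = 12372.1920 * 79.7240 / 100 = 9863.6064 sq ft
Value = Finished * price = 9863.6064 * 3.5950 = 35459.6648 $


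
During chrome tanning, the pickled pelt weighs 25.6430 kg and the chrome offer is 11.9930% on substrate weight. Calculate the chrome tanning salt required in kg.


Formula: Chrome = substrate * pct / 100
Substituting: Chrome = 25.6430 * 11.9930 / 100
Result: 3.0754 kg


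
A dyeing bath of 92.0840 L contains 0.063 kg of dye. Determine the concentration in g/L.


Formula: Conc = dye_mass(kg) / volume(L) * 1000
Substituting: Conc = 0.063 / 92.0840 * 1000
Result: 0.6842 g/L


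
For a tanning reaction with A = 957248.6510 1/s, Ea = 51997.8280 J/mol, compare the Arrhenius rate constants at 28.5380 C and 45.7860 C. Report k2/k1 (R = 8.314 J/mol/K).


T1 = 28.5380 + 273.15 = 301.6880 K; T2 = 45.7860 + 273.15 = 318.9360 K
k1 = A * exp(-Ea/(R*T1)) = 957248.6510 * exp(-51997.8280/(8.314*301.6880)) = 9.5001e-04 1/s
k2 = A * exp(-Ea/(R*T2)) = 957248.6510 * exp(-51997.8280/(8.314*318.9360)) = 0.00291492 1/s
k2/k1 = 0.00291492 / 9.5001e-04 = 3.0683


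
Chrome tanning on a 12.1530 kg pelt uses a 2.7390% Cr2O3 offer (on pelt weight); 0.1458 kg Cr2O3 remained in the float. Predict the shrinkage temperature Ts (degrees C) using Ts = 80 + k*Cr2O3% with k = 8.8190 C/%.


Offered = pelt * offer_pct / 100 = 12.1530 * 2.7390 / 100 = 0.3329 kg
Uptake = offered - residual = 0.3329 - 0.1458 = 0.1871 kg
Cr2O3% on pelt = uptake / pelt * 100 = 0.1871 / 12.1530 * 100 = 1.5393 %
Ts = 80 + k * Cr2O3% = 80 + 8.8190 * 1.5393 = 93.5751 C


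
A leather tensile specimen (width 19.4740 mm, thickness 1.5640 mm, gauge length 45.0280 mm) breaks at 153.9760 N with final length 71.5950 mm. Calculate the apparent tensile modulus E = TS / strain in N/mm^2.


TS = F / (w * t) = 153.9760 / (19.4740 * 1.5640) = 5.0555 N/mm^2
strain = (Lf - L0) / L0 = (71.5950 - 45.0280) / 45.0280 = 0.5900
E = TS / strain = 5.0555 / 0.5900 = 8.5684 N/mm^2


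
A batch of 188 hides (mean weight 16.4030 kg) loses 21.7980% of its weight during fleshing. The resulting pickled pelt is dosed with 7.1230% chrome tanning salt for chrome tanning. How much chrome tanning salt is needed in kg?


Total_raw = N * avg_wt = 188 * 16.4030 = 3083.7640 kg
Substrate = Total_raw * (1 - loss/100) = 3083.7640 * (1 - 21.7980/100) = 2411.5651 kg
Chrome = Substrate * pct / 100 = 2411.5651 * 7.1230 / 100 = 171.7758 kg


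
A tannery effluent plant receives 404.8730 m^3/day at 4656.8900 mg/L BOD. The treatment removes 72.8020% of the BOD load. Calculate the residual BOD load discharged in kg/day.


Load_in = volume * conc / 1000 = 404.8730 * 4656.8900 / 1000 = 1885.4490 kg/day
Removed = Load_in * eff / 100 = 1885.4490 * 72.8020 / 100 = 1372.6446 kg/day
Load_out = Load_in - Removed = 1885.4490 - 1372.6446 = 512.8044 kg/day


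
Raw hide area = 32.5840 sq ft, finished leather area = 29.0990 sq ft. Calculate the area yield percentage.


Formula: Yield = finished / raw * 100
Substituting: Yield = 29.0990 / 32.5840 * 100
Result: 89.3046 %


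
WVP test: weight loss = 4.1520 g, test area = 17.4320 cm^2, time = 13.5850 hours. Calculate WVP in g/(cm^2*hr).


Formula: WVP = loss / (area * time)
Substituting: WVP = 4.1520 / (17.4320 * 13.5850)
Result: 0.0175328 g/(cm^2*hr)


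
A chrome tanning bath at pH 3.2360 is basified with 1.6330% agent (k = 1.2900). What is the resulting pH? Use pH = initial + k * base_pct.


Formula: pH_final = pH_initial + k * base_pct
Substituting: pH_final = 3.2360 + 1.2900 * 1.6330
Result: 5.3426


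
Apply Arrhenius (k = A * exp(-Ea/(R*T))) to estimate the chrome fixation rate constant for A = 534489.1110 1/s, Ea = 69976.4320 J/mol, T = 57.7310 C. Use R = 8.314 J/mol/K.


T_K = T_C + 273.15 = 57.7310 + 273.15 = 330.8810 K
exponent = -Ea / (R * T_K) = -69976.4320 / (8.314 * 330.8810) = -25.4372
k = A * exp(exponent) = 534489.1110 * exp(-25.4372) = 4.7939e-06 1/s


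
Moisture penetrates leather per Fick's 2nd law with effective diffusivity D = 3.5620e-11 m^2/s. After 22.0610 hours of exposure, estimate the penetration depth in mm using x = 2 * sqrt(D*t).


t = 22.0610 hr * 3600 = 79419.6000 s
D * t = 3.5620e-11 * 79419.6000 = 2.8289e-06
x = 2 * sqrt(D*t) = 2 * sqrt(2.8289e-06) = 0.00336388 m = 3.3639 mm


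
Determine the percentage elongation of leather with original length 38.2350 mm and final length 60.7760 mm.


Formula: Elongation = (Lf - L0) / L0 * 100
Substituting: Elongation = (60.7760 - 38.2350) / 38.2350 * 100
Result: 58.9538 %


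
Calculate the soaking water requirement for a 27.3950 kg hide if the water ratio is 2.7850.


Formula: Water = hide_weight * ratio
Substituting: Water = 27.3950 * 2.7850
Result: 76.2951 kg


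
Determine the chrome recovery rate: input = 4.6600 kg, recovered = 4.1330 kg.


Formula: Recovery = recovered / input * 100
Substituting: Recovery = 4.1330 / 4.6600 * 100
Result: 88.6910 %


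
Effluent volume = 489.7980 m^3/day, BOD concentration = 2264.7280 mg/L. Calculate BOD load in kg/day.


Formula: BOD_load = volume * conc / 1000
Substituting: BOD_load = 489.7980 * 2264.7280 / 1000
Result: 1109.2592 kg/day


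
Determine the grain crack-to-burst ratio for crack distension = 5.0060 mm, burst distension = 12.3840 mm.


Formula: Ratio = crack / burst
Substituting: Ratio = 5.0060 / 12.3840
Result: 0.4042


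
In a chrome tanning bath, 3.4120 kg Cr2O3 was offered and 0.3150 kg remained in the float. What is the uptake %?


Formula: Uptake = (offered - residual) / offered * 100
Substituting: Uptake = (3.4120 - 0.3150) / 3.4120 * 100
Result: 90.7679 %


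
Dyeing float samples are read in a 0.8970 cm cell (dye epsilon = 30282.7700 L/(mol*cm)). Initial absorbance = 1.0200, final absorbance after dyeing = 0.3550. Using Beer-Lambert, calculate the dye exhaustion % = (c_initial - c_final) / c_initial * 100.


c_initial = A_i / (epsilon * l) = 1.0200 / (30282.7700 * 0.8970) = 3.7550e-05 mol/L
c_final = A_f / (epsilon * l) = 0.3550 / (30282.7700 * 0.8970) = 1.3069e-05 mol/L
Exhaustion = (c_initial - c_final) / c_initial * 100 = (3.7550e-05 - 1.3069e-05) / 3.7550e-05 * 100 = 65.1961 %


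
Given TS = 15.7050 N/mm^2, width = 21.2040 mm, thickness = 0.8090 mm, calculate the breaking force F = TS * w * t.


Formula: F = TS * w * t
Substituting: F = 15.7050 * 21.2040 * 0.8090
Result: 269.4041 N


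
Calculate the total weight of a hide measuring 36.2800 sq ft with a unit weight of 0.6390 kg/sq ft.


Formula: Weight = area * weight_per_sqft
Substituting: Weight = 36.2800 * 0.6390
Result: 23.1829 kg


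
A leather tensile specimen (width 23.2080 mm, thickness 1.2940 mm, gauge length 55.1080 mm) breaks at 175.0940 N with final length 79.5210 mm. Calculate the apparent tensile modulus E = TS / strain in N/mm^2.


TS = F / (w * t) = 175.0940 / (23.2080 * 1.2940) = 5.8304 N/mm^2
strain = (Lf - L0) / L0 = (79.5210 - 55.1080) / 55.1080 = 0.4430
E = TS / strain = 5.8304 / 0.4430 = 13.1611 N/mm^2


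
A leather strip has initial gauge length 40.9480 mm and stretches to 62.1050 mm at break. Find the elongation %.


Formula: Elongation = (Lf - L0) / L0 * 100
Substituting: Elongation = (62.1050 - 40.9480) / 40.9480 * 100
Result: 51.6680 %


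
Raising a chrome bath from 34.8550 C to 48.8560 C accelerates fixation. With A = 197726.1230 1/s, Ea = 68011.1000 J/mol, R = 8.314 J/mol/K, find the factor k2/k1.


T1 = 34.8550 + 273.15 = 308.0050 K; T2 = 48.8560 + 273.15 = 322.0060 K
k1 = A * exp(-Ea/(R*T1)) = 197726.1230 * exp(-68011.1000/(8.314*308.0050)) = 5.7760e-07 1/s
k2 = A * exp(-Ea/(R*T2)) = 197726.1230 * exp(-68011.1000/(8.314*322.0060)) = 1.8330e-06 1/s
k2/k1 = 1.8330e-06 / 5.7760e-07 = 3.1734


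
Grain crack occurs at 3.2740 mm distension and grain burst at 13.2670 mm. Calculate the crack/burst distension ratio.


Formula: Ratio = crack / burst
Substituting: Ratio = 3.2740 / 13.2670
Result: 0.2468


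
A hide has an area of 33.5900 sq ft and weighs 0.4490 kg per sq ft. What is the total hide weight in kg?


Formula: Weight = area * weight_per_sqft
Substituting: Weight = 33.5900 * 0.4490
Result: 15.0819 kg


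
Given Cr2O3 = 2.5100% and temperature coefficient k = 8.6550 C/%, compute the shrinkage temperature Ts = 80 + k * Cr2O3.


Formula: Ts = 80 + k * Cr2O3
Substituting: Ts = 80 + 8.6550 * 2.5100
Result: 101.7241 C


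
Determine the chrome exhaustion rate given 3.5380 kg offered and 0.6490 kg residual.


Formula: Uptake = (offered - residual) / offered * 100
Substituting: Uptake = (3.5380 - 0.6490) / 3.5380 * 100
Result: 81.6563 %


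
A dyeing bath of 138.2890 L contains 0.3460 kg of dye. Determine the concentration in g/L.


Formula: Conc = dye_mass(kg) / volume(L) * 1000
Substituting: Conc = 0.3460 / 138.2890 * 1000
Result: 2.5020 g/L


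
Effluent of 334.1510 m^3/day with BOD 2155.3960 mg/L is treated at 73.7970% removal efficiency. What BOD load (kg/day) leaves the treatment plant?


Load_in = volume * conc / 1000 = 334.1510 * 2155.3960 / 1000 = 720.2277 kg/day
Removed = Load_in * eff / 100 = 720.2277 * 73.7970 / 100 = 531.5065 kg/day
Load_out = Load_in - Removed = 720.2277 - 531.5065 = 188.7213 kg/day


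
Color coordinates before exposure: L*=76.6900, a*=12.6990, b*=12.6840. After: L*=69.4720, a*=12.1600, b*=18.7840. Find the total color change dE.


dL = -7.2180, da = -0.5390, db = 6.1000
dE = sqrt((-7.2180)^2 + (-0.5390)^2 + 6.1000^2) = 9.4657


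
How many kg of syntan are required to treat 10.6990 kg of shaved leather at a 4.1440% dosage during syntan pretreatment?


Formula: Syntan = substrate * pct / 100
Substituting: Syntan = 10.6990 * 4.1440 / 100
Result: 0.4434 kg


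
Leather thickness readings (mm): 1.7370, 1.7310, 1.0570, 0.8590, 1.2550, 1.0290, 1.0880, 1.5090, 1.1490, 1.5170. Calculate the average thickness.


Formula: Average = sum / n
Substituting: Average = 12.9310 / 10
Result: 1.2931 mm


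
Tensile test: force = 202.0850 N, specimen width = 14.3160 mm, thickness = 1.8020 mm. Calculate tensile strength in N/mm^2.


Formula: TS = force / (width * thickness)
Substituting: TS = 202.0850 / (14.3160 * 1.8020)
Result: 7.8335 N/mm^2


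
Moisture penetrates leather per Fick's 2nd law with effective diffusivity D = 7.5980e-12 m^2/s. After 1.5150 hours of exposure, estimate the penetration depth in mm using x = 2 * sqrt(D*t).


t = 1.5150 hr * 3600 = 5454.0000 s
D * t = 7.5980e-12 * 5454.0000 = 4.1439e-08
x = 2 * sqrt(D*t) = 2 * sqrt(4.1439e-08) = 4.0713e-04 m = 0.4071 mm


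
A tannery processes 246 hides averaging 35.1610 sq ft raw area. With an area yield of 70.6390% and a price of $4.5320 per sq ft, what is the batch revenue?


Raw_total = N * avg_area = 246 * 35.1610 = 8649.6060 sq ft
Finished = Raw_total * yield / 100 = 8649.6060 * 70.6390 / 100 = 6109.9952 sq ft
Value = Finished * price = 6109.9952 * 4.5320 = 27690.4982 $


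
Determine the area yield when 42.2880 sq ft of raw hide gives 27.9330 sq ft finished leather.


Formula: Yield = finished / raw * 100
Substituting: Yield = 27.9330 / 42.2880 * 100
Result: 66.0542 %


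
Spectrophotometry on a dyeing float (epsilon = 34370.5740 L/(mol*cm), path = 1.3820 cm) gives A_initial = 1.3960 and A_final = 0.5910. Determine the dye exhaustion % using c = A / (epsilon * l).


c_initial = A_i / (epsilon * l) = 1.3960 / (34370.5740 * 1.3820) = 2.9389e-05 mol/L
c_final = A_f / (epsilon * l) = 0.5910 / (34370.5740 * 1.3820) = 1.2442e-05 mol/L
Exhaustion = (c_initial - c_final) / c_initial * 100 = (2.9389e-05 - 1.2442e-05) / 2.9389e-05 * 100 = 57.6648 %


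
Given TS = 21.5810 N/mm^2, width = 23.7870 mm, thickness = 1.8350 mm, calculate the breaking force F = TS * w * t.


Formula: F = TS * w * t
Substituting: F = 21.5810 * 23.7870 * 1.8350
Result: 941.9922 N


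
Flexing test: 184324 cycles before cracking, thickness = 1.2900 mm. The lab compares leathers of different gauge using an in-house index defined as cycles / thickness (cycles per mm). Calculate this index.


Formula: Index = cycles / thickness
Substituting: Index = 184324 / 1.2900
Result: 142886.8217 cycles/mm


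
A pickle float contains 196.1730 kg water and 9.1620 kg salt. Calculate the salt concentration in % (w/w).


Formula: Conc = salt / (water + salt) * 100
Substituting: Conc = 9.1620 / (196.1730 + 9.1620) * 100
Result: 4.4620 %


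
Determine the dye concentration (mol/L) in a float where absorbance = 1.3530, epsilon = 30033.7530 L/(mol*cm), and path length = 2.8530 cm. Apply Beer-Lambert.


Formula: c = A / (epsilon * l)
Substituting: c = 1.3530 / (30033.7530 * 2.8530)
Result: 1.5790e-05 mol/L


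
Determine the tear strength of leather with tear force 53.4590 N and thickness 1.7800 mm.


Formula: Tear strength = force / thickness
Substituting: Tear strength = 53.4590 / 1.7800
Result: 30.0331 N/mm


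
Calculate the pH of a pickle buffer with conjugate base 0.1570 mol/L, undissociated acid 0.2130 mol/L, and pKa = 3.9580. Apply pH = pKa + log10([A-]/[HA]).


ratio = [A-] / [HA] = 0.1570 / 0.2130 = 0.7371
log10(ratio) = -0.1325
pH = pKa + log10(ratio) = 3.9580 - 0.1325 = 3.8255


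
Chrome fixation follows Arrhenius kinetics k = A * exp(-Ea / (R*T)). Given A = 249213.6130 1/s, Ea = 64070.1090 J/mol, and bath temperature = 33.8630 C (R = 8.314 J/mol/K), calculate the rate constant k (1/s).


T_K = T_C + 273.15 = 33.8630 + 273.15 = 307.0130 K
exponent = -Ea / (R * T_K) = -64070.1090 / (8.314 * 307.0130) = -25.1009
k = A * exp(exponent) = 249213.6130 * exp(-25.1009) = 3.1290e-06 1/s


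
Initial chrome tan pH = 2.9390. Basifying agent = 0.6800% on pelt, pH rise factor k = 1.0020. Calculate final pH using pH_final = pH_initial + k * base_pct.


Formula: pH_final = pH_initial + k * base_pct
Substituting: pH_final = 2.9390 + 1.0020 * 0.6800
Result: 3.6204


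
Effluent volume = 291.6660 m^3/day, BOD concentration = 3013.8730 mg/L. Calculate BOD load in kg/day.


Formula: BOD_load = volume * conc / 1000
Substituting: BOD_load = 291.6660 * 3013.8730 / 1000
Result: 879.0443 kg/day


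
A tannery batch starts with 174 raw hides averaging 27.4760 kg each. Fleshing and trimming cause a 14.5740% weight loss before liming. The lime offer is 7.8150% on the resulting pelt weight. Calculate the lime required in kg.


Total_raw = N * avg_wt = 174 * 27.4760 = 4780.8240 kg
Substrate = Total_raw * (1 - loss/100) = 4780.8240 * (1 - 14.5740/100) = 4084.0667 kg
Lime = Substrate * pct / 100 = 4084.0667 * 7.8150 / 100 = 319.1698 kg


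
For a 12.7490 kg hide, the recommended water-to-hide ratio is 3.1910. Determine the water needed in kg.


Formula: Water = hide_weight * ratio
Substituting: Water = 12.7490 * 3.1910
Result: 40.6821 kg


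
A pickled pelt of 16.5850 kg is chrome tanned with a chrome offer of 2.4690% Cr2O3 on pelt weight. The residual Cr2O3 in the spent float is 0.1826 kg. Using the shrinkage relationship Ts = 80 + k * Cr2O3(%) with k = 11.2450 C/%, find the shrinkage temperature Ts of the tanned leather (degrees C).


Offered = pelt * offer_pct / 100 = 16.5850 * 2.4690 / 100 = 0.4095 kg
Uptake = offered - residual = 0.4095 - 0.1826 = 0.2269 kg
Cr2O3% on pelt = uptake / pelt * 100 = 0.2269 / 16.5850 * 100 = 1.3680 %
Ts = 80 + k * Cr2O3% = 80 + 11.2450 * 1.3680 = 95.3832 C


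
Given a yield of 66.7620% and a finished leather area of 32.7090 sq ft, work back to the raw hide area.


Formula: raw = finished * 100 / yield
Substituting: raw = 32.7090 * 100 / 66.7620
Result: 48.9934 sq ft


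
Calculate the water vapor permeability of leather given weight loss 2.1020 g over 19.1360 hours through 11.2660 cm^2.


Formula: WVP = loss / (area * time)
Substituting: WVP = 2.1020 / (11.2660 * 19.1360)
Result: 0.00975016 g/(cm^2*hr)


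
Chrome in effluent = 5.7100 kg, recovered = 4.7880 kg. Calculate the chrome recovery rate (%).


Formula: Recovery = recovered / input * 100
Substituting: Recovery = 4.7880 / 5.7100 * 100
Result: 83.8529 %


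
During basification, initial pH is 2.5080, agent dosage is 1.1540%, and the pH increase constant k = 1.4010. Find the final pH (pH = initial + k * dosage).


Formula: pH_final = pH_initial + k * base_pct
Substituting: pH_final = 2.5080 + 1.4010 * 1.1540
Result: 4.1248


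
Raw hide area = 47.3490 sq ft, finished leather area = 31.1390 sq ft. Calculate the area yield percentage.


Formula: Yield = finished / raw * 100
Substituting: Yield = 31.1390 / 47.3490 * 100
Result: 65.7649 %


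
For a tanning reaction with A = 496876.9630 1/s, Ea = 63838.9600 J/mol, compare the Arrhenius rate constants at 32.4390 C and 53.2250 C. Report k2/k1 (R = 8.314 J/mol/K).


T1 = 32.4390 + 273.15 = 305.5890 K; T2 = 53.2250 + 273.15 = 326.3750 K
k1 = A * exp(-Ea/(R*T1)) = 496876.9630 * exp(-63838.9600/(8.314*305.5890)) = 6.0785e-06 1/s
k2 = A * exp(-Ea/(R*T2)) = 496876.9630 * exp(-63838.9600/(8.314*326.3750)) = 3.0115e-05 1/s
k2/k1 = 3.0115e-05 / 6.0785e-06 = 4.9543


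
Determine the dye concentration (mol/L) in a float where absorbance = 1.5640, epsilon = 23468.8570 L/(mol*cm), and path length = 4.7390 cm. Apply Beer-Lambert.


Formula: c = A / (epsilon * l)
Substituting: c = 1.5640 / (23468.8570 * 4.7390)
Result: 1.4062e-05 mol/L


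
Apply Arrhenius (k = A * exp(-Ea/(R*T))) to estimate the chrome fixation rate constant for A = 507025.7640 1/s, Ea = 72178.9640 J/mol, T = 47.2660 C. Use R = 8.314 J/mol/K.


T_K = T_C + 273.15 = 47.2660 + 273.15 = 320.4160 K
exponent = -Ea / (R * T_K) = -72178.9640 / (8.314 * 320.4160) = -27.0948
k = A * exp(exponent) = 507025.7640 * exp(-27.0948) = 8.6675e-07 1/s


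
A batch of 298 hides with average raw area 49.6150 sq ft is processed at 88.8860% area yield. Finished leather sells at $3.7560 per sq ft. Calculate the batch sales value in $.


Raw_total = N * avg_area = 298 * 49.6150 = 14785.2700 sq ft
Finished = Raw_total * yield / 100 = 14785.2700 * 88.8860 / 100 = 13142.0351 sq ft
Value = Finished * price = 13142.0351 * 3.7560 = 49361.4838 $


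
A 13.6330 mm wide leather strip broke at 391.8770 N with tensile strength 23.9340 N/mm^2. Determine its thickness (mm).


Formula: t = F / (TS * w)
Substituting: t = 391.8770 / (23.9340 * 13.6330)
Result: 1.2010 mm


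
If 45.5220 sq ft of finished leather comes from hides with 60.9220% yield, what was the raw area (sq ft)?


Formula: raw = finished * 100 / yield
Substituting: raw = 45.5220 * 100 / 60.9220
Result: 74.7218 sq ft


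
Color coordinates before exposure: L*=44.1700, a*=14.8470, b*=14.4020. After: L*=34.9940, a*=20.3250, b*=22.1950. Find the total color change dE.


dL = -9.1760, da = 5.4780, db = 7.7930
dE = sqrt((-9.1760)^2 + 5.4780^2 + 7.7930^2) = 13.2264


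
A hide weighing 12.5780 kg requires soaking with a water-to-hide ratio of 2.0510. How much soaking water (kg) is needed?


Formula: Water = hide_weight * ratio
Substituting: Water = 12.5780 * 2.0510
Result: 25.7975 kg


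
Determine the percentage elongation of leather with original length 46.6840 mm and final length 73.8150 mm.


Formula: Elongation = (Lf - L0) / L0 * 100
Substituting: Elongation = (73.8150 - 46.6840) / 46.6840 * 100
Result: 58.1163 %


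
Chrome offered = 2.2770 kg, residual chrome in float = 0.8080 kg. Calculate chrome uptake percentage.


Formula: Uptake = (offered - residual) / offered * 100
Substituting: Uptake = (2.2770 - 0.8080) / 2.2770 * 100
Result: 64.5147 %


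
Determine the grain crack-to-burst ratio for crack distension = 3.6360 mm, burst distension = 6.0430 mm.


Formula: Ratio = crack / burst
Substituting: Ratio = 3.6360 / 6.0430
Result: 0.6017


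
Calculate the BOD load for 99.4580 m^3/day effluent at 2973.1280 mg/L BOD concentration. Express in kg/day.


Formula: BOD_load = volume * conc / 1000
Substituting: BOD_load = 99.4580 * 2973.1280 / 1000
Result: 295.7014 kg/day


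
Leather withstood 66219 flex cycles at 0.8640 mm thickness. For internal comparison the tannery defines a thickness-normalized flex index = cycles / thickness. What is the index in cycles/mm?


Formula: Index = cycles / thickness
Substituting: Index = 66219 / 0.8640
Result: 76642.3611 cycles/mm


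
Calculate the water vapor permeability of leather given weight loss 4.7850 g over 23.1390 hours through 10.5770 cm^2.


Formula: WVP = loss / (area * time)
Substituting: WVP = 4.7850 / (10.5770 * 23.1390)
Result: 0.0195513 g/(cm^2*hr)


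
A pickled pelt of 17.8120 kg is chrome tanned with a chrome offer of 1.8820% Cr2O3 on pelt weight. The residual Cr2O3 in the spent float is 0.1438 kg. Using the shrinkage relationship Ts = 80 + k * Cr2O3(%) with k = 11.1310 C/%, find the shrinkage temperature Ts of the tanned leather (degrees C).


Offered = pelt * offer_pct / 100 = 17.8120 * 1.8820 / 100 = 0.3352 kg
Uptake = offered - residual = 0.3352 - 0.1438 = 0.1914 kg
Cr2O3% on pelt = uptake / pelt * 100 = 0.1914 / 17.8120 * 100 = 1.0747 %
Ts = 80 + k * Cr2O3% = 80 + 11.1310 * 1.0747 = 91.9623 C


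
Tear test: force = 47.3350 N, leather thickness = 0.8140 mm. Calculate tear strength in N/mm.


Formula: Tear strength = force / thickness
Substituting: Tear strength = 47.3350 / 0.8140
Result: 58.1511 N/mm


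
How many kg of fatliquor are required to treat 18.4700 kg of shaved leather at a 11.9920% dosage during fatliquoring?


Formula: Fat = substrate * pct / 100
Substituting: Fat = 18.4700 * 11.9920 / 100
Result: 2.2149 kg


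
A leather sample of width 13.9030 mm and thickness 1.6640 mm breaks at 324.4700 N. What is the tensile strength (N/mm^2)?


Formula: TS = force / (width * thickness)
Substituting: TS = 324.4700 / (13.9030 * 1.6640)
Result: 14.0253 N/mm^2


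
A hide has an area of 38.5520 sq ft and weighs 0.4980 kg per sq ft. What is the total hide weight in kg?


Formula: Weight = area * weight_per_sqft
Substituting: Weight = 38.5520 * 0.4980
Result: 19.1989 kg


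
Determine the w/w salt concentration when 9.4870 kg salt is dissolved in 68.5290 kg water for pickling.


Formula: Conc = salt / (water + salt) * 100
Substituting: Conc = 9.4870 / (68.5290 + 9.4870) * 100
Result: 12.1603 %


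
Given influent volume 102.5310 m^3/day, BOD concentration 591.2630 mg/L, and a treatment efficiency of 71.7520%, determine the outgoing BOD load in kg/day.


Load_in = volume * conc / 1000 = 102.5310 * 591.2630 / 1000 = 60.6228 kg/day
Removed = Load_in * eff / 100 = 60.6228 * 71.7520 / 100 = 43.4981 kg/day
Load_out = Load_in - Removed = 60.6228 - 43.4981 = 17.1247 kg/day


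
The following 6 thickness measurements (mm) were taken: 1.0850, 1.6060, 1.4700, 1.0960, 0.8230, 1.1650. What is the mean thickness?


Formula: Average = sum / n
Substituting: Average = 7.2450 / 6
Result: 1.2075 mm


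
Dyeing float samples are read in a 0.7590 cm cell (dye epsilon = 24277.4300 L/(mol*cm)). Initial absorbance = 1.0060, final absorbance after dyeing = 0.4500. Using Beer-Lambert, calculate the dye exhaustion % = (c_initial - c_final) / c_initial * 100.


c_initial = A_i / (epsilon * l) = 1.0060 / (24277.4300 * 0.7590) = 5.4595e-05 mol/L
c_final = A_f / (epsilon * l) = 0.4500 / (24277.4300 * 0.7590) = 2.4421e-05 mol/L
Exhaustion = (c_initial - c_final) / c_initial * 100 = (5.4595e-05 - 2.4421e-05) / 5.4595e-05 * 100 = 55.2684 %


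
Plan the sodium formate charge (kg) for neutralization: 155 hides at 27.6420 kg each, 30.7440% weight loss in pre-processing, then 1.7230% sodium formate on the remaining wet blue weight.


Total_raw = N * avg_wt = 155 * 27.6420 = 4284.5100 kg
Substrate = Total_raw * (1 - loss/100) = 4284.5100 * (1 - 30.7440/100) = 2967.2802 kg
Neutralizer = Substrate * pct / 100 = 2967.2802 * 1.7230 / 100 = 51.1262 kg


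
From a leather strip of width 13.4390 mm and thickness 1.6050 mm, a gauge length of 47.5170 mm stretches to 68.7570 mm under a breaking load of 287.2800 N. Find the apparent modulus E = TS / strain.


TS = F / (w * t) = 287.2800 / (13.4390 * 1.6050) = 13.3187 N/mm^2
strain = (Lf - L0) / L0 = (68.7570 - 47.5170) / 47.5170 = 0.4470
E = TS / strain = 13.3187 / 0.4470 = 29.7960 N/mm^2


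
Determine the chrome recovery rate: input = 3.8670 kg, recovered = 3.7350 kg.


Formula: Recovery = recovered / input * 100
Substituting: Recovery = 3.7350 / 3.8670 * 100
Result: 96.5865 %


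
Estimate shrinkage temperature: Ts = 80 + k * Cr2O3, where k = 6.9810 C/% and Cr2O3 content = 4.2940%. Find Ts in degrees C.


Formula: Ts = 80 + k * Cr2O3
Substituting: Ts = 80 + 6.9810 * 4.2940
Result: 109.9764 C
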